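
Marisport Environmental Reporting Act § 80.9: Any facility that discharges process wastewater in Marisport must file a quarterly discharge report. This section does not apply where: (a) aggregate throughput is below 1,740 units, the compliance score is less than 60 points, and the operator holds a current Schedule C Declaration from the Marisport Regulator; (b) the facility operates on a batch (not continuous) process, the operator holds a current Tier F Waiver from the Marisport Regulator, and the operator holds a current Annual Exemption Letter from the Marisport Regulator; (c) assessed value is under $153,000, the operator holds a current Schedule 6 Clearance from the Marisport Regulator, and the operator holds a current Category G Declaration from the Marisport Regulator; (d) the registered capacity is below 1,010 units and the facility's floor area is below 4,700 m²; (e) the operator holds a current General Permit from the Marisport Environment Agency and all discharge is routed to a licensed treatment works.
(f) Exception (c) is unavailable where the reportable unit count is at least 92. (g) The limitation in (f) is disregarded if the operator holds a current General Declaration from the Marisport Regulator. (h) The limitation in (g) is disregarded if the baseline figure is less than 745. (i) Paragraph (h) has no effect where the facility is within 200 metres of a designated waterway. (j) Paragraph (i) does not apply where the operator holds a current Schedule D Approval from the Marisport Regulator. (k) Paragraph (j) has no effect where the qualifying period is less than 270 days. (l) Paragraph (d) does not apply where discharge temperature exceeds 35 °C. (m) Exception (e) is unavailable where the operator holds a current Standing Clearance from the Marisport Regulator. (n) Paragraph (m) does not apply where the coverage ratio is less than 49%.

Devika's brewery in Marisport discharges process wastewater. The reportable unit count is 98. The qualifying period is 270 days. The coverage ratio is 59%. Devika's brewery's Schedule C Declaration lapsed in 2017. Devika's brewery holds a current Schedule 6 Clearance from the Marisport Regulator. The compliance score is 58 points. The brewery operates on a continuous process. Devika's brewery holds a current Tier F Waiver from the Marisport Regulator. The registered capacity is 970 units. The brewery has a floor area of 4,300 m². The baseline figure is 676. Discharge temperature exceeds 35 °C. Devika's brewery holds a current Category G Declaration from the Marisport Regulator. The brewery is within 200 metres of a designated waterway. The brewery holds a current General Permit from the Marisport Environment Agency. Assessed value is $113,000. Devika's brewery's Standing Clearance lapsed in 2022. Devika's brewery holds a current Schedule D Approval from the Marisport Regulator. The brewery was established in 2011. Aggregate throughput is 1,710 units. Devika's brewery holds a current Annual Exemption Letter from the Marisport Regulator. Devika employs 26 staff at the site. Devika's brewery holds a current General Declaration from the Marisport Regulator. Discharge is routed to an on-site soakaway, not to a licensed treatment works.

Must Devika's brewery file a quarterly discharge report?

Yes — Devika's brewery must file a quarterly discharge report.

Exception (a) does not apply: no current Schedule C Declaration is held.
Exception (b) requires that the facility operates on a batch (not continuous) process; but the facility operates on a continuous process, so (b) is unavailable.
All of (c)'s requirements are met (assessed value is $113,000, under the $153,000 limit; a current Schedule 6 Clearance is held; a current Category G Declaration is held). But: (f) is engaged — the reportable unit count is 98, meeting the 92 threshold. (g) would limit (f) — a current General Declaration is held — but (h) sets (g) aside: (h) is engaged — the baseline figure is 676, less than the 745 limit. (i) would limit (h) — the brewery is within 200 m of a designated waterway — but (j) sets (i) aside: (j) operates against (i): a current Schedule D Approval is held. (k) is not triggered (the qualifying period is 270 days, not less than 270 days), so (j) stands. Exception (c) does not apply.
Exception (d) is satisfied on its face — the registered capacity is 970 units, below the 1,010 units limit; the facility's floor area is 4,300 m², below the 4,700 m² limit. But applying paragraph (l): (l) applies — discharge temperature exceeds 35 °C. Exception (d) does not apply.
Exception (e) does not apply: discharge is not routed to a licensed treatment works.
No exception displaces § 80.9.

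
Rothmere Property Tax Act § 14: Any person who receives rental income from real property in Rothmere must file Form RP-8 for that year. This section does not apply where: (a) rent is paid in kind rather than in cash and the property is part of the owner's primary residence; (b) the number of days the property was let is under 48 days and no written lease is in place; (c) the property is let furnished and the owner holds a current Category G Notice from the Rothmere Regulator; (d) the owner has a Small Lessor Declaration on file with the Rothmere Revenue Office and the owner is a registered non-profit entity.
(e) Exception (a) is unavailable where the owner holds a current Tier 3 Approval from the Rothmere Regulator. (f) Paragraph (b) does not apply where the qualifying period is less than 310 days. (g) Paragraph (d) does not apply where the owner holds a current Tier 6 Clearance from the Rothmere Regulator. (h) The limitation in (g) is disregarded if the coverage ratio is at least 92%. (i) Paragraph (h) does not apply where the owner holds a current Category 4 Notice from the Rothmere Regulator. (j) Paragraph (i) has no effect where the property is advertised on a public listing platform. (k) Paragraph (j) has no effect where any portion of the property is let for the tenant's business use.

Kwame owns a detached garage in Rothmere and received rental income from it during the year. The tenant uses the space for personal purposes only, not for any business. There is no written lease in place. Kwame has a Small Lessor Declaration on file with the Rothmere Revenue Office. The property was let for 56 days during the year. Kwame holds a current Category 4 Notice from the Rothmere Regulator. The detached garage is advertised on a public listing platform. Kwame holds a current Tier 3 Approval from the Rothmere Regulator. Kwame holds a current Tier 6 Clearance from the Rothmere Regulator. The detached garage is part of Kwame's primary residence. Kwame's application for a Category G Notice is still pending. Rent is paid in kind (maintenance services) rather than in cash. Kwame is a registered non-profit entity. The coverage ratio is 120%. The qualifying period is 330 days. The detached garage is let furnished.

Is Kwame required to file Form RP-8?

Exception (a): rent is paid in kind; the detached garage is part of the primary residence — every condition holds. Turning to paragraph (e): (e) is triggered — a current Tier 3 Approval is held. (a) is therefore removed.
Exception (b) requires that the number of days the property was let is under 48 days; but the number of days the property was let is 56 days, not under 48 days, so (b) is unavailable.
Exception (c) fails — there is no Category G Notice in force.
Exception (d) is satisfied on its face — a Small Lessor Declaration is on file; Kwame is a registered non-profit. Applying paragraphs (g)–(k): (g) is engaged (a current Tier 6 Clearance is held), but is displaced by (h): (h) is triggered — the coverage ratio is 120%, meeting the 92% threshold. (i) would limit (h) — a current Category 4 Notice is held — but (j) sets (i) aside: (j) operates — the property is publicly advertised. (k), which would lift (j), is inapplicable — the space is used for personal purposes only. (d) remains available.

No — exception (d) applies; Kwame is not required to file Form RP-8.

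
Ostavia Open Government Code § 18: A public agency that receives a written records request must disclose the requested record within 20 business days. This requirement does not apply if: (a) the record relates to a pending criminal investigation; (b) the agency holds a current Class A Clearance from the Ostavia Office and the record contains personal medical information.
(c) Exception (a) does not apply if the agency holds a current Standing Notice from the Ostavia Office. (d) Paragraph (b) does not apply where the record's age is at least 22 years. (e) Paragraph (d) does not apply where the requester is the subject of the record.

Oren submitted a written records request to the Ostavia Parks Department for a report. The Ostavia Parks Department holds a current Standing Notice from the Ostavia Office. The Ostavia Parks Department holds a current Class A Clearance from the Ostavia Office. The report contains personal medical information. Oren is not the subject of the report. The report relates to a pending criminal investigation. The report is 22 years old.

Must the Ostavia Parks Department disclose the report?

Exception (a): the report relates to a pending investigation — every condition holds. However, paragraph (c) must be considered: (c) operates against (a): a current Standing Notice is held. Exception (a) does not apply.
Exception (b) is satisfied on its face — a current Class A Clearance is held; the report contains personal medical information. Turning to paragraphs (d)–(e): (d) operates — the record's age is 22 years, meeting the 22 years threshold. (e), which would lift (d), is not engaged — Oren is not the subject of the report. (b) is therefore removed.
Every exception is unavailable, so the rule governs.

Yes — the Ostavia Parks Department must disclose the report.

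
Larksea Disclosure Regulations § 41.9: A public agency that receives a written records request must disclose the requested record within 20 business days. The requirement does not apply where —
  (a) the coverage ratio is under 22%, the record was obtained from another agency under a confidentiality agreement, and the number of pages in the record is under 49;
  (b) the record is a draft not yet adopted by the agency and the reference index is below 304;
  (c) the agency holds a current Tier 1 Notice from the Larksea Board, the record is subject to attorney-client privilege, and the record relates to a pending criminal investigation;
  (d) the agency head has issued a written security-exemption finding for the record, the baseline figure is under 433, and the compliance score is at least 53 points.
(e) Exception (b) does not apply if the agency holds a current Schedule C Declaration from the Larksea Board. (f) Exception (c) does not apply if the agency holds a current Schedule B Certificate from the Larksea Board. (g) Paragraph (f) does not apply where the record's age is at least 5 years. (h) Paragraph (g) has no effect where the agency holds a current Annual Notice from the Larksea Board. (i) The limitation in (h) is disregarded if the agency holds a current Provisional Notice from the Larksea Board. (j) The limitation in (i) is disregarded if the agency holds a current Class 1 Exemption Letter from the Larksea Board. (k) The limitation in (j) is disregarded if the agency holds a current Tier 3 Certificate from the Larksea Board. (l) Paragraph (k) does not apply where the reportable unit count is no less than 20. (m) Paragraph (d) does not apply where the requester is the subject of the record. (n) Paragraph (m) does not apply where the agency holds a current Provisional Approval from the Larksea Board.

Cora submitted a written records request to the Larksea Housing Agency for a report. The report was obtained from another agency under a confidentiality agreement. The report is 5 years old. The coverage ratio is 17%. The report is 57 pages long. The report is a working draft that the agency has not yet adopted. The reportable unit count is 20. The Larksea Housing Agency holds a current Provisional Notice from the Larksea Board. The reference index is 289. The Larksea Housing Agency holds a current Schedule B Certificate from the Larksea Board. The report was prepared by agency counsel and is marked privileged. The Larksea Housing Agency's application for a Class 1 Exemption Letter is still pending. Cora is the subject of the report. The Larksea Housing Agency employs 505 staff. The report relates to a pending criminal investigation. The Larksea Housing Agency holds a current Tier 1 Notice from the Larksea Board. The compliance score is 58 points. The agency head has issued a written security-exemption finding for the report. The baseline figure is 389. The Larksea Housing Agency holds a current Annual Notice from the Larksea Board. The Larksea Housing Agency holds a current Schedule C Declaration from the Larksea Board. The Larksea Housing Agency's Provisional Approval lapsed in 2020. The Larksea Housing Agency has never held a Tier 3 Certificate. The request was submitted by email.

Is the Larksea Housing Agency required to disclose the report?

No — exception (c) applies; the Larksea Housing Agency is not required to disclose the report.

Exception (a) does not apply: the number of pages in the record is 57, not under 49.
All of (b)'s requirements are met (the report is an unadopted draft; the reference index is 289, below the 304 limit). However, paragraph (e) must be considered: (e) operates against (b): a current Schedule C Declaration is held. (b) is therefore removed.
Exception (c) is satisfied on its face — a current Tier 1 Notice is held; the report is privileged; the report relates to a pending investigation. Considering the limiting provisions: (f) would limit (c) — a current Schedule B Certificate is held — but (g) sets (f) aside: (g) is triggered — the record's age is 5 years, meeting the 5 years threshold. (h) would limit (g) — a current Annual Notice is held — but (i) sets (h) aside: (i) operates against (h): a current Provisional Notice is held. (j) is inapplicable (the Class 1 Exemption Letter is not current), so (i) stands. (c) remains available.
All of (d)'s requirements are met (a written security-exemption finding has been issued; the baseline figure is 389, under the 433 limit; the compliance score is 58 points, meeting the 53 points threshold). Turning to paragraphs (m)–(n): (m) operates against (d): Cora is the subject of the report. (n), which would lift (m), does not operate here — no current Provisional Approval is held. So (d) is unavailable.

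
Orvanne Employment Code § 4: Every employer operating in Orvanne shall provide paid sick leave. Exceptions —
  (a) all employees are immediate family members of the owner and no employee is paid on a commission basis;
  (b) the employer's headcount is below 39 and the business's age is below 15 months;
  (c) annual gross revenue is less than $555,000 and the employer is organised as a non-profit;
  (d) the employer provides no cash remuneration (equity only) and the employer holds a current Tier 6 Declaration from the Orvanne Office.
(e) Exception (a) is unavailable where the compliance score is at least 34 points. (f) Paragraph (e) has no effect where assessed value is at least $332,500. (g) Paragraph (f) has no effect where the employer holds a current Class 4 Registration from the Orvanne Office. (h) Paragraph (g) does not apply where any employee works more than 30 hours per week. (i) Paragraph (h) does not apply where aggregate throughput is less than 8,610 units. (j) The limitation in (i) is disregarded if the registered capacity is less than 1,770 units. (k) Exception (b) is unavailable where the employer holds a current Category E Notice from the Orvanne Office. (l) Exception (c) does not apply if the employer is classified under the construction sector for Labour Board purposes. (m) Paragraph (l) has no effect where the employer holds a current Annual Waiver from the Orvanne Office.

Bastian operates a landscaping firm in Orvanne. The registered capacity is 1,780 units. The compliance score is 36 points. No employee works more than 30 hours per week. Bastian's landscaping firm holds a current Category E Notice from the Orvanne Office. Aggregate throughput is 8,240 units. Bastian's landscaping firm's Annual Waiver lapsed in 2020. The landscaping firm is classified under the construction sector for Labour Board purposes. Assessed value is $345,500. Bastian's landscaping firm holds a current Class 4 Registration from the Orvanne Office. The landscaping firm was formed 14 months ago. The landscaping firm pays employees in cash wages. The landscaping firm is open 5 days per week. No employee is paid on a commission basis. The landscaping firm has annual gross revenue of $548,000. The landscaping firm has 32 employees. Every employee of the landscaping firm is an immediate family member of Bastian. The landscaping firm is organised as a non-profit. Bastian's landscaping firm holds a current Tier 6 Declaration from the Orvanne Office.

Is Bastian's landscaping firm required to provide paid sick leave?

Exception (a): every employee is an immediate family member; no employee is paid on commission — every condition holds. However, paragraphs (e)–(j) must be considered: (e) operates against (a): the compliance score is 36 points, meeting the 34 points threshold. (f) would limit (e) — assessed value is $345,500, meeting the $332,500 threshold — but (g) sets (f) aside: (g) operates against (f): a current Class 4 Registration is held. (h) does not operate here (no employee exceeds 30 hours/week), so (g) stands. Exception (a) does not apply.
Exception (b): the employer's headcount is 32, below the 39 limit; the business's age is 14 months, below the 15 months limit — every condition holds. But: (k) operates against (b): a current Category E Notice is held. So (b) is unavailable.
Exception (c): annual gross revenue is $548,000, less than the $555,000 limit; the employer is a non-profit — every condition holds. Turning to paragraphs (l)–(m): (l) is engaged — the landscaping firm is classified under the construction sector. (m), which would lift (l), is not engaged — there is no Annual Waiver in force. (c) is therefore removed.
Exception (d) requires that the employer provides no cash remuneration (equity only); but employees are paid cash wages, so (d) is unavailable.
Every exception is unavailable, so the rule governs.

Yes — Bastian's landscaping firm must provide paid sick leave.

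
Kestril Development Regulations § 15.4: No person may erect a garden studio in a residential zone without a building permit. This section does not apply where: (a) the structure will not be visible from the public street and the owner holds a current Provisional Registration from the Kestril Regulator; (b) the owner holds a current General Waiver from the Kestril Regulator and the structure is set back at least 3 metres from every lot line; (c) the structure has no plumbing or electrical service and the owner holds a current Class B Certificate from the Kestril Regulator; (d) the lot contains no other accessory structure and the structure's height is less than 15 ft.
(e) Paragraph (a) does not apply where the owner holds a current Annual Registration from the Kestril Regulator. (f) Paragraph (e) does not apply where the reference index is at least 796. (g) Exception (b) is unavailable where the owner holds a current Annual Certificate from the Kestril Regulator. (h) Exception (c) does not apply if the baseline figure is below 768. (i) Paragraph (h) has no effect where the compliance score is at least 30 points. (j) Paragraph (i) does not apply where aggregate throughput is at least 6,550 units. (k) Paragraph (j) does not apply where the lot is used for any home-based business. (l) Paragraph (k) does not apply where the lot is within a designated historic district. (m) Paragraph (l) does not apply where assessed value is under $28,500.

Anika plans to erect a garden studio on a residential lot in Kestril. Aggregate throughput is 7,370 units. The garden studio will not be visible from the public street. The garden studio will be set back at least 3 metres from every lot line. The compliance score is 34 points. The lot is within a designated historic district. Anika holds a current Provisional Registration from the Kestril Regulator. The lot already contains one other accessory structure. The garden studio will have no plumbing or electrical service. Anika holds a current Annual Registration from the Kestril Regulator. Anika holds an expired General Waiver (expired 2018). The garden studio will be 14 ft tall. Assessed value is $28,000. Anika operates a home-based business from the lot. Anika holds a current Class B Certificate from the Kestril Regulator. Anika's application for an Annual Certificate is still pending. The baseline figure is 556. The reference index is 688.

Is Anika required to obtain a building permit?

All of (a)'s requirements are met (the structure will not be visible from the street; a current Provisional Registration is held). But: (e) operates against (a): a current Annual Registration is held. (f) is inapplicable (the reference index is 688, short of 796), so (e) stands. (a) is therefore removed.
Exception (b) fails — there is no General Waiver in force.
Exception (c) is satisfied on its face — there is no plumbing or electrical service; a current Class B Certificate is held. Under paragraphs (h)–(m): (h) would limit (c) — the baseline figure is 556, below the 768 limit — but (i) sets (h) aside: (i) operates against (h): the compliance score is 34 points, meeting the 30 points threshold. (j) operates (aggregate throughput is 7,370 units, meeting the 6,550 units threshold), but is overridden by (k): (k) applies — a home-based business operates on the lot. (l) would limit (k) — the lot is in a historic district — but (m) sets (l) aside: (m) is triggered — assessed value is $28,000, under the $28,500 limit. So (c) applies.
Exception (d) requires that the lot contains no other accessory structure; but the lot already has another accessory structure, so (d) is unavailable.

No — exception (c) applies; Anika does not need a building permit.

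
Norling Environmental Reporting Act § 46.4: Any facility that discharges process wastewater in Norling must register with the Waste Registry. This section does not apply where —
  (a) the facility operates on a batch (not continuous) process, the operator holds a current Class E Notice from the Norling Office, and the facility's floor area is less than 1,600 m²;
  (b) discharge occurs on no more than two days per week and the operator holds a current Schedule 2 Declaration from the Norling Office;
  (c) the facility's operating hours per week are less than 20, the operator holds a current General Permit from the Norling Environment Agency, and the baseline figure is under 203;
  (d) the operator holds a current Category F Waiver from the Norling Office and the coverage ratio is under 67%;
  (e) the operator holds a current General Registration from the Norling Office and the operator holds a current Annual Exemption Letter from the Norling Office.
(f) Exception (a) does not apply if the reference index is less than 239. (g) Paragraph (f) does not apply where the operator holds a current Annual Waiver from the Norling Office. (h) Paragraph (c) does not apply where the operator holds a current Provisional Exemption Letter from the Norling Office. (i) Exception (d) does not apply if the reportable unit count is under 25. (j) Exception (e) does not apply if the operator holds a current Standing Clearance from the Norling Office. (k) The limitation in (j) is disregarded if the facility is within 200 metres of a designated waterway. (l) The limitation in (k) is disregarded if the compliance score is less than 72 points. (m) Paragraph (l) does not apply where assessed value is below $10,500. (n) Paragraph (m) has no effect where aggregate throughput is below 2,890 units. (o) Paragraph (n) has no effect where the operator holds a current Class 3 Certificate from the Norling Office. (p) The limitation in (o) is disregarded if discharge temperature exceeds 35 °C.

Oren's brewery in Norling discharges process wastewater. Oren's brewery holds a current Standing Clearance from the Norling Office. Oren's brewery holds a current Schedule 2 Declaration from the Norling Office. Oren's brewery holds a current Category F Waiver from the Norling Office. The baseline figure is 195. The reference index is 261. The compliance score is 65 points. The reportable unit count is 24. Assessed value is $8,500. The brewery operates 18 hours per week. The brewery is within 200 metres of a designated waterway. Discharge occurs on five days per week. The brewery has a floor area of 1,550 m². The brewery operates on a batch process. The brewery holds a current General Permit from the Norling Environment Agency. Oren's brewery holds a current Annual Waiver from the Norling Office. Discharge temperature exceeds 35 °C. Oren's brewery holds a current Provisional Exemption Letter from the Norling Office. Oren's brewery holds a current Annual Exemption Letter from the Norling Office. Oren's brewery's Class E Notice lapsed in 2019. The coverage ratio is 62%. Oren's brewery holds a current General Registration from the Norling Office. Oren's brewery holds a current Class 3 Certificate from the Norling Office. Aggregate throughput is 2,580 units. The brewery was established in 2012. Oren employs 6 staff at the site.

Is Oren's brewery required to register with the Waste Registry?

Exception (a) requires that the operator holds a current Class E Notice from the Norling Office; but there is no Class E Notice in force, so (a) is unavailable.
Exception (b) does not apply: discharge occurs on five days per week.
Exception (c): the facility's operating hours per week are 18, less than the 20 limit; a current General Permit is held; the baseline figure is 195, under the 203 limit — every condition holds. But applying paragraph (h): (h) is triggered — a current Provisional Exemption Letter is held. (c) is therefore removed.
Exception (d)'s conditions are all satisfied: a current Category F Waiver is held; the coverage ratio is 62%, under the 67% limit. However, paragraph (i) must be considered: (i) is triggered — the reportable unit count is 24, under the 25 limit. So (d) is unavailable.
Exception (e): a current General Registration is held; a current Annual Exemption Letter is held — every condition holds. But applying paragraphs (j)–(p): (j) is triggered — a current Standing Clearance is held. (k) would limit (j) — the brewery is within 200 m of a designated waterway — but (l) sets (k) aside: (l) operates against (k): the compliance score is 65 points, less than the 72 points limit. (m) is engaged (assessed value is $8,500, below the $10,500 limit), but is displaced by (n): (n) is triggered — aggregate throughput is 2,580 units, below the 2,890 units limit. (o) is triggered (a current Class 3 Certificate is held), but yields to (p): (p) is engaged — discharge temperature exceeds 35 °C. Exception (e) does not apply.
No exception is made out. Oren's brewery falls within the general rule.

Yes — Oren's brewery must register with the Waste Registry.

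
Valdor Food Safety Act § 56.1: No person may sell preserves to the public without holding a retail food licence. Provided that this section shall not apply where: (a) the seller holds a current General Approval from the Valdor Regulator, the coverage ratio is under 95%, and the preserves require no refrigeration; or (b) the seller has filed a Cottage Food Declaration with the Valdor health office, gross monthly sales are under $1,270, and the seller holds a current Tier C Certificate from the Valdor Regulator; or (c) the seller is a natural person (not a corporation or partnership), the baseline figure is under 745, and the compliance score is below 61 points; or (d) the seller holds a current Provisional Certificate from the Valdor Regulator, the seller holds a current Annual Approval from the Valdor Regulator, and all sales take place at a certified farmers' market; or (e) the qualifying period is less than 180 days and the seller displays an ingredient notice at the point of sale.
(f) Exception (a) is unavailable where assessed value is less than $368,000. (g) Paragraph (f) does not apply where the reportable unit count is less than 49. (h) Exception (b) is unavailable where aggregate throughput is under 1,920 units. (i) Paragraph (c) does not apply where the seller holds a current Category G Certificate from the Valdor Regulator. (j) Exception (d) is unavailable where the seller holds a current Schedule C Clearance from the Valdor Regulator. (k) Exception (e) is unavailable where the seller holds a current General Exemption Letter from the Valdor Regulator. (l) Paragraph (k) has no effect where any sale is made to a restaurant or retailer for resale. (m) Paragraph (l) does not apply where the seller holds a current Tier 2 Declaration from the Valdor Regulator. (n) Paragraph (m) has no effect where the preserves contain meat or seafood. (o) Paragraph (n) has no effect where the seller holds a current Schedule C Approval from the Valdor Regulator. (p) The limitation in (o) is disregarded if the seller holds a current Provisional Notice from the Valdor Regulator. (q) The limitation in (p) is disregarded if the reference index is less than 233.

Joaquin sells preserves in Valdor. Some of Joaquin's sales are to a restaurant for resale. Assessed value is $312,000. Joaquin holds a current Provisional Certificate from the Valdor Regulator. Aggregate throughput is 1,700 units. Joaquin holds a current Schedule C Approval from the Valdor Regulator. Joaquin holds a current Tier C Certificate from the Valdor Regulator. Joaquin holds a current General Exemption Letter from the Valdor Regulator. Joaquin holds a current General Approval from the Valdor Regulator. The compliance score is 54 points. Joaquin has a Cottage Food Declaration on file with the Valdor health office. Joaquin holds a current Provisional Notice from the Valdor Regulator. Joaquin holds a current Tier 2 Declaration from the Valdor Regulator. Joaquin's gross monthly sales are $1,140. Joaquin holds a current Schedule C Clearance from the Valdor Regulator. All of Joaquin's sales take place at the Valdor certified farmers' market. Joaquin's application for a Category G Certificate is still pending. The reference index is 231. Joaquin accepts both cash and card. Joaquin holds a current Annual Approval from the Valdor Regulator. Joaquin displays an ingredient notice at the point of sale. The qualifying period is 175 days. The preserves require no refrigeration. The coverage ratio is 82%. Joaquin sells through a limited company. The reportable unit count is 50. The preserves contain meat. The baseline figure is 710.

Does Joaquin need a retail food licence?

Yes — Joaquin must hold a retail food licence.

Exception (a): a current General Approval is held; the coverage ratio is 82%, under the 95% limit; the preserves are shelf-stable — every condition holds. But: (f) operates against (a): assessed value is $312,000, less than the $368,000 limit. (g), which would lift (f), is not triggered — the reportable unit count is 50, not less than 49. So (a) is unavailable.
Exception (b) is satisfied on its face — a Cottage Food Declaration is on file; gross monthly sales are $1,140, under the $1,270 limit; a current Tier C Certificate is held. However, paragraph (h) must be considered: (h) operates against (b): aggregate throughput is 1,700 units, under the 1,920 units limit. (b) is therefore removed.
Exception (c) requires that the seller is a natural person (not a corporation or partnership); but the seller operates through a limited company, so (c) is unavailable.
Exception (d) is satisfied on its face — a current Provisional Certificate is held; a current Annual Approval is held; all sales are at a certified farmers' market. But: (j) operates against (d): a current Schedule C Clearance is held. (d) is therefore removed.
Exception (e): the qualifying period is 175 days, less than the 180 days limit; an ingredient notice is displayed — every condition holds. But applying paragraphs (k)–(q): (k) operates against (e): a current General Exemption Letter is held. (l) operates (some sales are to a restaurant for resale), but is itself disapplied by (m): (m) operates against (l): a current Tier 2 Declaration is held. (n) is triggered (the preserves contain meat), but yields to (o): (o) operates against (n): a current Schedule C Approval is held. (p) would limit (o) — a current Provisional Notice is held — but (q) sets (p) aside: (q) operates against (p): the reference index is 231, less than the 233 limit. Exception (e) does not apply.
Every exception is unavailable, so the rule governs.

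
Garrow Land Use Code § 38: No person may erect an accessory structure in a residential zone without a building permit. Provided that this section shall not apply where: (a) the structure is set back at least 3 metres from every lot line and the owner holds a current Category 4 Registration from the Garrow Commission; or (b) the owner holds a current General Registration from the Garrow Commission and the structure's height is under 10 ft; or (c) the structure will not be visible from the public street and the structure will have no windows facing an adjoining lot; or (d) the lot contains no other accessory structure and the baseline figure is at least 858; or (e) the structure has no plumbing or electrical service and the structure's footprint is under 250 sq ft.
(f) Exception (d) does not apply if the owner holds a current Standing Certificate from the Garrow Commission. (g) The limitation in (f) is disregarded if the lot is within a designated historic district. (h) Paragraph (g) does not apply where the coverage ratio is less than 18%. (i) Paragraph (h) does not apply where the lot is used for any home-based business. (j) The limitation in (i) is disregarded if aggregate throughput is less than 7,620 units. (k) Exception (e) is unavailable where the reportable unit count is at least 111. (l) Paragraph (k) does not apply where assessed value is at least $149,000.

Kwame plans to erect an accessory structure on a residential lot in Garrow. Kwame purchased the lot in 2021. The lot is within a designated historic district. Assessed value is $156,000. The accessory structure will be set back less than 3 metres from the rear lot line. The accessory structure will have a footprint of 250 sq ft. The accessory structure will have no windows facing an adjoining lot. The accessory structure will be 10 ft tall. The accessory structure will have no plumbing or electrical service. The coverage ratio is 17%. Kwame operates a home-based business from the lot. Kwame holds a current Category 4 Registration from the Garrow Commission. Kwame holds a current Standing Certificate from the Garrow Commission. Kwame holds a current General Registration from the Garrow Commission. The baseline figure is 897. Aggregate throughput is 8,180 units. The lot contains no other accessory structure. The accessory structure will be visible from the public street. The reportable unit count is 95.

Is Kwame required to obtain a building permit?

No — exception (d) applies; Kwame does not need a building permit.

Exception (a) does not apply: the rear setback is under 3 m.
Exception (b) fails — the structure's height is 10 ft, not under 10 ft.
Exception (c) does not apply: the structure will be visible from the street.
All of (d)'s requirements are met (the lot has no other accessory structure; the baseline figure is 897, meeting the 858 threshold). Considering the limiting provisions: (f) applies (a current Standing Certificate is held), but is displaced by (g): (g) applies — the lot is in a historic district. (h) would limit (g) — the coverage ratio is 17%, less than the 18% limit — but (i) sets (h) aside: (i) operates — a home-based business operates on the lot. (j) does not operate here (aggregate throughput is 8,180 units, not less than 7,620 units), so (i) stands. (d) remains available.
Exception (e) requires that the structure's footprint is under 250 sq ft; but the structure's footprint is 250 sq ft, not under 250 sq ft, so (e) is unavailable.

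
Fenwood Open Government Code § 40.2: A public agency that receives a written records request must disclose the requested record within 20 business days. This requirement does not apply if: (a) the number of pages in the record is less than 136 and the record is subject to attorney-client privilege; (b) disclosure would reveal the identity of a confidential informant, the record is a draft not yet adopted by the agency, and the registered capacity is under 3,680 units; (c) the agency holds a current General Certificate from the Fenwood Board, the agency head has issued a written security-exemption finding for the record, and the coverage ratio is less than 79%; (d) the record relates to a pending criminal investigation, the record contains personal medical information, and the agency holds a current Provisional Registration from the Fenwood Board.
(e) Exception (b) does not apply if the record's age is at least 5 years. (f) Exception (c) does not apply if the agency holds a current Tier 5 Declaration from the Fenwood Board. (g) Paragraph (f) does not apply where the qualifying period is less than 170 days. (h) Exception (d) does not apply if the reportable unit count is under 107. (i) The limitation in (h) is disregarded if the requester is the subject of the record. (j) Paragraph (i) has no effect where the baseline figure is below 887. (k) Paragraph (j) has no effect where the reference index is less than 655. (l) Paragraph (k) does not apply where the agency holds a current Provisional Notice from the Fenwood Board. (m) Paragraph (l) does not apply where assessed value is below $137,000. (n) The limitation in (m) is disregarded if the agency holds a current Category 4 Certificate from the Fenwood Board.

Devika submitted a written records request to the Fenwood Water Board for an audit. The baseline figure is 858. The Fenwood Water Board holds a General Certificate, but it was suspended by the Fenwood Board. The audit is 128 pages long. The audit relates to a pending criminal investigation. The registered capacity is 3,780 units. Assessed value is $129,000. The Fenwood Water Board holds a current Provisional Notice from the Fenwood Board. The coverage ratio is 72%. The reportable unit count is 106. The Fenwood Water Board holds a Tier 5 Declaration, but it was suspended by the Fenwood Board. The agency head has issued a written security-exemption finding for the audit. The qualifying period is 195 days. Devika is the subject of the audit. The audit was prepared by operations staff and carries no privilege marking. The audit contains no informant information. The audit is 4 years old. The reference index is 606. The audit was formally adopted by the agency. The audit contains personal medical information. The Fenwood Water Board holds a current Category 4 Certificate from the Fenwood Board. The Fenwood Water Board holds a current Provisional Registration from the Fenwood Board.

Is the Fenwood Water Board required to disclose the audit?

Exception (a) requires that the record is subject to attorney-client privilege; but the audit carries no privilege marking, so (a) is unavailable.
Exception (b) fails — the audit contains no informant information.
Exception (c) fails — there is no General Certificate in force.
Exception (d)'s conditions are all satisfied: the audit relates to a pending investigation; the audit contains personal medical information; a current Provisional Registration is held. Turning to paragraphs (h)–(n): (h) operates against (d): the reportable unit count is 106, under the 107 limit. (i) applies (Devika is the subject of the audit), but is overridden by (j): (j) is engaged — the baseline figure is 858, below the 887 limit. (k) is engaged (the reference index is 606, less than the 655 limit), but is itself disapplied by (l): (l) operates against (k): a current Provisional Notice is held. (m) applies (assessed value is $129,000, below the $137,000 limit), but yields to (n): (n) operates against (m): a current Category 4 Certificate is held. So (d) is unavailable.
No exception is made out. the Fenwood Water Board falls within the general rule.

Yes — the Fenwood Water Board must disclose the audit.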